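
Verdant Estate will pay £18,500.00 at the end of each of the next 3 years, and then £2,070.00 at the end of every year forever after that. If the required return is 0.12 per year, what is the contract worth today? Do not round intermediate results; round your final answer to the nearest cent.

PV of 3-year annuity: £18,500.00 × [1 − (1+0.12)^−3] / 0.12 = 44433.87846
Perpetuity value at year 3: £2,070.00 / 0.12 = 17250.00000
PV of perpetuity: 17250.00000 / (1+0.12)^3 = 12278.20927
Total PV = 44433.87846 + 12278.20927 = 56712.08774

£56712.09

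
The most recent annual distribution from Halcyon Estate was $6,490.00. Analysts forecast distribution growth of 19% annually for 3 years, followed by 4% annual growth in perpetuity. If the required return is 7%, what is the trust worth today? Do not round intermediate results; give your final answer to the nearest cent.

D_1 = 7723.10000
D_2 = 9190.48900
D_3 = 10936.68191
Terminal value at year 3: TV = D_3×(1+g_2)/(r−g_2) = 11374.14919/0.03 = 379138.30621
P_0 = D_1/(1+r)^1 + D_2/(1+r)^2 + D_3/(1+r)^3 + TV/(1+r)^3
    = 7217.85047 + 8027.32902 + 8927.59022 + 309489.79441 = 333662.56412

$333662.56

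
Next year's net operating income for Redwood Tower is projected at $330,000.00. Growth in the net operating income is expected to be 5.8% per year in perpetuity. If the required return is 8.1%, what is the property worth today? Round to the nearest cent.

$14347826.09

Growing perpetuity: P = D₁ / (r − g) = $330,000.0000 / (0.081 − 0.058) = $14,347,826.09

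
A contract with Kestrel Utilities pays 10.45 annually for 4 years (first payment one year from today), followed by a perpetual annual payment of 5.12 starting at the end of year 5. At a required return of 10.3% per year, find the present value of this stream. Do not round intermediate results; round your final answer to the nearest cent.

66.49

PV of 4-year annuity: 10.45 × [1 − (1+0.103)^−4] / 0.103 = 32.91112
Perpetuity value at year 4: 5.12 / 0.103 = 49.70874
PV of perpetuity: 49.70874 / (1+0.103)^4 = 33.58387
Total PV = 32.91112 + 33.58387 = 66.49498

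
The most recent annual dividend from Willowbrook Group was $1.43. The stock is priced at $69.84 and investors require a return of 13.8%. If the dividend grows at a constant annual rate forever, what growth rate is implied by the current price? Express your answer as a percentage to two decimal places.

P = D₀(1+g)/(r−g) ⇒ P(r−g) = D₀(1+g) ⇒ g(P+D₀) = P·r − D₀
g = (P·r − D₀)/(P + D₀) = ($69.84×0.138 − $1.43) / ($69.84 + $1.43) = 0.115167

11.52%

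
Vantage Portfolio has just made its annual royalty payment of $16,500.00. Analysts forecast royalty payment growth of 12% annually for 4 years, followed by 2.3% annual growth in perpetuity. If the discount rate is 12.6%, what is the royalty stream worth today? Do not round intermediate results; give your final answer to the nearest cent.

$225538.94

D_1 = 18480.00000
D_2 = 20697.60000
D_3 = 23181.31200
D_4 = 25963.06944
Terminal value at year 4: TV = D_4×(1+g_2)/(r−g_2) = 26560.22004/0.103 = 257866.21395
P_0 = D_1/(1+r)^1 + D_2/(1+r)^2 + D_3/(1+r)^3 + D_4/(1+r)^4 + TV/(1+r)^4
    = 16412.07815 + 16324.62481 + 16237.63746 + 16151.11364 + 160413.48789 = 225538.94195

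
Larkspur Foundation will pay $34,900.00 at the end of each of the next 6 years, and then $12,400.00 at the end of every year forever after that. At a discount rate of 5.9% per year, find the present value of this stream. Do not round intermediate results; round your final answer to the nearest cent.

$321157.76

PV of 6-year annuity: $34,900.00 × [1 − (1+0.059)^−6] / 0.059 = 172155.13880
Perpetuity value at year 6: $12,400.00 / 0.059 = 210169.49153
PV of perpetuity: 210169.49153 / (1+0.059)^6 = 149002.62273
Total PV = 172155.13880 + 149002.62273 = 321157.76153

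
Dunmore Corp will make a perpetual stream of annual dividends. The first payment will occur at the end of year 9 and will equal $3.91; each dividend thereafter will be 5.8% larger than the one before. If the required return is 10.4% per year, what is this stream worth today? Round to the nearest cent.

$38.52

Value at end of year 8: C₁ / (r − g) = $3.91 / (0.104 − 0.058) = $85.0000
Discount to today: PV = $85.0000 / (1 + 0.104)^8 = $85.0000 / 2.206747 = $38.52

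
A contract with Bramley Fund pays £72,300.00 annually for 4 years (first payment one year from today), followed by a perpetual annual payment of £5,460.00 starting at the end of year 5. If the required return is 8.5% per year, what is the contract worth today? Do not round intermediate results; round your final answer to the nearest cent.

PV of 4-year annuity: £72,300.00 × [1 − (1+0.085)^−4] / 0.085 = 236825.63821
Perpetuity value at year 4: £5,460.00 / 0.085 = 64235.29412
PV of perpetuity: 64235.29412 / (1+0.085)^4 = 46350.53638
Total PV = 236825.63821 + 46350.53638 = 283176.17458

£283176.17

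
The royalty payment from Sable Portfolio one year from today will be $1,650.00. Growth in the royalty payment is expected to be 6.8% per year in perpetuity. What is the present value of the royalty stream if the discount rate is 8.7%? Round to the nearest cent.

Growing perpetuity: P = D₁ / (r − g) = $1,650.0000 / (0.087 − 0.068) = $86,842.11

$86842.11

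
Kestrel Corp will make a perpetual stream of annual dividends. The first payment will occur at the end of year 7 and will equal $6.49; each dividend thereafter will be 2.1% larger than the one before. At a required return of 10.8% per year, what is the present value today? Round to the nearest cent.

$40.32

Value at end of year 6: C₁ / (r − g) = $6.49 / (0.108 − 0.021) = $74.5977
Discount to today: PV = $74.5977 / (1 + 0.108)^6 = $74.5977 / 1.850285 = $40.32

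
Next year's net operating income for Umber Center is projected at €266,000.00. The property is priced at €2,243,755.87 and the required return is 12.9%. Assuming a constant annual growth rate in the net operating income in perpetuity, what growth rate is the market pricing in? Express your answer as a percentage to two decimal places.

1.04%

P = D₁/(r−g) ⇒ g = r − D₁/P = 0.129 − €266,000.00/€2,243,755.87 = 0.010449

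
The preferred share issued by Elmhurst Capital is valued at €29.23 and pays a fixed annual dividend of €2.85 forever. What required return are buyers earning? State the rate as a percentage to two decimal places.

P = C/r ⇒ r = C/P = €2.85/€29.23 = 0.097503

9.75%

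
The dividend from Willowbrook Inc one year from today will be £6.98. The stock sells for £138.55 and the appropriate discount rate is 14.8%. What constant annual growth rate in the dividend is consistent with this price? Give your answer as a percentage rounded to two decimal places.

9.76%

P = D₁/(r−g) ⇒ g = r − D₁/P = 0.148 − £6.98/£138.55 = 0.097621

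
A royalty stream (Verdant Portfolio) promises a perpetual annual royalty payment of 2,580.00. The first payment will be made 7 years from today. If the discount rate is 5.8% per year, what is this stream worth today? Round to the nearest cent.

31715.95

Value at end of year 6: C / r = 2,580.00 / 0.058 = 44,482.7586
Discount to today: PV = 44,482.7586 / (1 + 0.058)^6 = 44,482.7586 / 1.402536 = 31,715.95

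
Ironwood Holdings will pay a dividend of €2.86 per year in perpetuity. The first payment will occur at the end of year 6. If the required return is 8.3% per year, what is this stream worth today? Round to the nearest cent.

€23.13

Value at end of year 5: C / r = €2.86 / 0.083 = €34.4578
Discount to today: PV = €34.4578 / (1 + 0.083)^5 = €34.4578 / 1.489849 = €23.13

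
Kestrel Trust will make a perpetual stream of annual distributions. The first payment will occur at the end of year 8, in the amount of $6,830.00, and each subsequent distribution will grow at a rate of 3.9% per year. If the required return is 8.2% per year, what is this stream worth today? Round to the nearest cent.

$91487.43

Value at end of year 7: C₁ / (r − g) = $6,830.00 / (0.082 − 0.039) = $158,837.2093
Discount to today: PV = $158,837.2093 / (1 + 0.082)^7 = $158,837.2093 / 1.736164 = $91,487.43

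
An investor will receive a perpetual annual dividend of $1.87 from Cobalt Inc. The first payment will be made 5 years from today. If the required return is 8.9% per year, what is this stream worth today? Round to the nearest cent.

Value at end of year 4: C / r = $1.87 / 0.089 = $21.0112
Discount to today: PV = $21.0112 / (1 + 0.089)^4 = $21.0112 / 1.406409 = $14.94

$14.94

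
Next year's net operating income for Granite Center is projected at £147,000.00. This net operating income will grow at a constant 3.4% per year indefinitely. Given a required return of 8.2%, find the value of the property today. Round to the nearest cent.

Growing perpetuity: P = D₁ / (r − g) = £147,000.0000 / (0.082 − 0.034) = £3,062,500.00

£3062500.00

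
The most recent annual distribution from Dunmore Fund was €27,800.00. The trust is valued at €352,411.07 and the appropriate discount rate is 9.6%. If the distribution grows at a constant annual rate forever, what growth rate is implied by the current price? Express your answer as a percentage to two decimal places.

1.59%

P = D₀(1+g)/(r−g) ⇒ P(r−g) = D₀(1+g) ⇒ g(P+D₀) = P·r − D₀
g = (P·r − D₀)/(P + D₀) = (€352,411.07×0.096 − €27,800.00) / (€352,411.07 + €27,800.00) = 0.015863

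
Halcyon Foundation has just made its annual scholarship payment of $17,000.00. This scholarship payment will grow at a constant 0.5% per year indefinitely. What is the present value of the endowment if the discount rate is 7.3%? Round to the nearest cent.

$251250.00

D₁ = D₀ × (1 + g) = $17,000.00 × 1.005 = $17,085.0000
Growing perpetuity: P = D₁ / (r − g) = $17,085.0000 / (0.073 − 0.005) = $251,250.00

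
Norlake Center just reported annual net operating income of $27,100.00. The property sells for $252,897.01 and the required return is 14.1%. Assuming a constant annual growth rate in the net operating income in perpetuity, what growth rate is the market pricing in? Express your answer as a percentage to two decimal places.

P = D₀(1+g)/(r−g) ⇒ P(r−g) = D₀(1+g) ⇒ g(P+D₀) = P·r − D₀
g = (P·r − D₀)/(P + D₀) = ($252,897.01×0.141 − $27,100.00) / ($252,897.01 + $27,100.00) = 0.030566

3.06%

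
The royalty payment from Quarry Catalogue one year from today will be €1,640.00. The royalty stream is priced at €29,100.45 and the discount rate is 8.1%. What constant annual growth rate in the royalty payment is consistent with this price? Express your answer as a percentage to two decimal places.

2.46%

P = D₁/(r−g) ⇒ g = r − D₁/P = 0.081 − €1,640.00/€29,100.45 = 0.024643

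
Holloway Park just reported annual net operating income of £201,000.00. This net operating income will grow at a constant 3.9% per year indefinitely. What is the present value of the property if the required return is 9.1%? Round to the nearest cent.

£4016134.62

D₁ = D₀ × (1 + g) = £201,000.00 × 1.039 = £208,839.0000
Growing perpetuity: P = D₁ / (r − g) = £208,839.0000 / (0.091 − 0.039) = £4,016,134.62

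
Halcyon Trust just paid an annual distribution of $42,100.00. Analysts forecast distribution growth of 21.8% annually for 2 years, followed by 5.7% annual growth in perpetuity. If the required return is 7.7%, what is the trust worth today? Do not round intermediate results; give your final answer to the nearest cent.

$2947164.18

D_1 = 51277.80000
D_2 = 62456.36040
Terminal value at year 2: TV = D_2×(1+g_2)/(r−g_2) = 66016.37294/0.02 = 3300818.64714
P_0 = D_1/(1+r)^1 + D_2/(1+r)^2 + TV/(1+r)^2
    = 47611.69916 + 53844.98568 + 2845707.49342 = 2947164.17827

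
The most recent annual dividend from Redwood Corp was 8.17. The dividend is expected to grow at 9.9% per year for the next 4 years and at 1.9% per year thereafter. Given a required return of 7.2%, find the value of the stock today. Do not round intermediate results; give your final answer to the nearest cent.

208.30

D_1 = 8.97883
D_2 = 9.86773
D_3 = 10.84464
D_4 = 11.91826
Terminal value at year 4: TV = D_4×(1+g_2)/(r−g_2) = 12.14471/0.053 = 229.14540
P_0 = D_1/(1+r)^1 + D_2/(1+r)^2 + D_3/(1+r)^3 + D_4/(1+r)^4 + TV/(1+r)^4
    = 8.37577 + 8.58673 + 8.80300 + 9.02472 + 173.51299 = 208.30322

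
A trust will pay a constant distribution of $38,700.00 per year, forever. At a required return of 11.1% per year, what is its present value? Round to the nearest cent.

$348648.65

Level perpetuity: PV = C / r = $38,700.00 / 0.111 = $348,648.65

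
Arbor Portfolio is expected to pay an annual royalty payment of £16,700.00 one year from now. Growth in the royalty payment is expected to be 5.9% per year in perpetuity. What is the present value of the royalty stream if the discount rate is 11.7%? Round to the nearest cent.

£287931.03

Growing perpetuity: P = D₁ / (r − g) = £16,700.0000 / (0.117 − 0.059) = £287,931.03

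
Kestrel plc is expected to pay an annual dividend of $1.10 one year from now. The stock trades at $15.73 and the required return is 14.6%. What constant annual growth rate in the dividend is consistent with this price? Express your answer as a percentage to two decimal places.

P = D₁/(r−g) ⇒ g = r − D₁/P = 0.146 − $1.10/$15.73 = 0.076070

7.61%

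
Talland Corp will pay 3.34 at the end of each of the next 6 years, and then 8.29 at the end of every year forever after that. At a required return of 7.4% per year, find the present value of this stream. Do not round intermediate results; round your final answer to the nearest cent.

88.72

PV of 6-year annuity: 3.34 × [1 − (1+0.074)^−6] / 0.074 = 15.72554
Perpetuity value at year 6: 8.29 / 0.074 = 112.02703
PV of perpetuity: 112.02703 / (1+0.074)^6 = 72.99567
Total PV = 15.72554 + 72.99567 = 88.72121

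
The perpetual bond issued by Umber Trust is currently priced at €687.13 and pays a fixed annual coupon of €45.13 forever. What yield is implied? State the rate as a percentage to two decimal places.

P = C/r ⇒ r = C/P = €45.13/€687.13 = 0.065679

6.57%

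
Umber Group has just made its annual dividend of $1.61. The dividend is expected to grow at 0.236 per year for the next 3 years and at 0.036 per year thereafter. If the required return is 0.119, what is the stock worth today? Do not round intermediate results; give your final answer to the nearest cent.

D_1 = 1.98996
D_2 = 2.45959
D_3 = 3.04005
Terminal value at year 3: TV = D_3×(1+g_2)/(r−g_2) = 3.14950/0.083 = 37.94573
P_0 = D_1/(1+r)^1 + D_2/(1+r)^2 + D_3/(1+r)^3 + TV/(1+r)^3
    = 1.77834 + 1.96428 + 2.16966 + 27.08150 = 32.99377

$32.99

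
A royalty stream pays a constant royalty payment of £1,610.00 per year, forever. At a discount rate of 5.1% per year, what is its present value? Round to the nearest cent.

Level perpetuity: PV = C / r = £1,610.00 / 0.051 = £31,568.63

£31568.63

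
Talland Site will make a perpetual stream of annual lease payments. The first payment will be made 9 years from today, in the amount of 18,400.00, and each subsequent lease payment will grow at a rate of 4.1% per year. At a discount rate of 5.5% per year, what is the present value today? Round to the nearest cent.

Value at end of year 8: C₁ / (r − g) = 18,400.00 / (0.055 − 0.041) = 1,314,285.7143
Discount to today: PV = 1,314,285.7143 / (1 + 0.055)^8 = 1,314,285.7143 / 1.534687 = 856,387.09

856387.09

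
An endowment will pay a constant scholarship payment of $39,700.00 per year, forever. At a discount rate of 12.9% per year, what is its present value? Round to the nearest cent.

$307751.94

Level perpetuity: PV = C / r = $39,700.00 / 0.129 = $307,751.94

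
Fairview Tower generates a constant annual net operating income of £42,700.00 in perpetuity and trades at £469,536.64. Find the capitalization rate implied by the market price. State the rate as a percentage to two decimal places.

9.09%

P = C/r ⇒ r = C/P = £42,700.00/£469,536.64 = 0.090941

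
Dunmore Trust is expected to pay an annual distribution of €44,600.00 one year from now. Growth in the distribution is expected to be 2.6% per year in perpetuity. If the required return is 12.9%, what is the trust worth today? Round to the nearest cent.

Growing perpetuity: P = D₁ / (r − g) = €44,600.0000 / (0.129 − 0.026) = €433,009.71

€433009.71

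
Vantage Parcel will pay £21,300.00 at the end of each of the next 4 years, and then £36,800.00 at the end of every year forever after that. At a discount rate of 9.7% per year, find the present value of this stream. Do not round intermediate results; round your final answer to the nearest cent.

£329927.75

PV of 4-year annuity: £21,300.00 × [1 − (1+0.097)^−4] / 0.097 = 67958.94725
Perpetuity value at year 4: £36,800.00 / 0.097 = 379381.44330
PV of perpetuity: 379381.44330 / (1+0.097)^4 = 261968.80204
Total PV = 67958.94725 + 261968.80204 = 329927.74929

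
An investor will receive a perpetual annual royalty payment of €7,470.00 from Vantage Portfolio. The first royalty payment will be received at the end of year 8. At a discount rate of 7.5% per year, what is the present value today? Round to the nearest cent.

Value at end of year 7: C / r = €7,470.00 / 0.075 = €99,600.0000
Discount to today: PV = €99,600.0000 / (1 + 0.075)^7 = €99,600.0000 / 1.659049 = €60,034.39

€60034.39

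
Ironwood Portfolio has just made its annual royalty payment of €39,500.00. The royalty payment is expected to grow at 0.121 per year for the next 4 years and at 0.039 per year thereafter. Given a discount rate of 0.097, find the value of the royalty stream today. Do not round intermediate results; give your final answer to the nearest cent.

€938412.23

D_1 = 44279.50000
D_2 = 49637.31950
D_3 = 55643.43516
D_4 = 62376.29081
Terminal value at year 4: TV = D_4×(1+g_2)/(r−g_2) = 64808.96616/0.058 = 1117395.96820
P_0 = D_1/(1+r)^1 + D_2/(1+r)^2 + D_3/(1+r)^3 + D_4/(1+r)^4 + TV/(1+r)^4
    = 40364.17502 + 41247.25634 + 42149.65757 + 43071.80140 + 771579.33885 = 938412.22917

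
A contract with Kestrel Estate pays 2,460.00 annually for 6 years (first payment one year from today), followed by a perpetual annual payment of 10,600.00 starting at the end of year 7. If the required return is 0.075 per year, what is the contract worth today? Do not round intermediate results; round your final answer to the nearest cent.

PV of 6-year annuity: 2,460.00 × [1 − (1+0.075)^−6] / 0.075 = 11546.86219
Perpetuity value at year 6: 10,600.00 / 0.075 = 141333.33333
PV of perpetuity: 141333.33333 / (1+0.075)^6 = 91578.56128
Total PV = 11546.86219 + 91578.56128 = 103125.42347

103125.42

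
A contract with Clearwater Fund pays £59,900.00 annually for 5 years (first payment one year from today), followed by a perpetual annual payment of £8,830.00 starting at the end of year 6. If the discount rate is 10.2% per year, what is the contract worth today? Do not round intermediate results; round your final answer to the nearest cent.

PV of 5-year annuity: £59,900.00 × [1 − (1+0.102)^−5] / 0.102 = 225912.70724
Perpetuity value at year 5: £8,830.00 / 0.102 = 86568.62745
PV of perpetuity: 86568.62745 / (1+0.102)^5 = 53266.30350
Total PV = 225912.70724 + 53266.30350 = 279179.01074

£279179.01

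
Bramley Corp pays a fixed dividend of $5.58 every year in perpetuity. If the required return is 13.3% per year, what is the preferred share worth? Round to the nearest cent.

$41.95

Level perpetuity: PV = C / r = $5.58 / 0.133 = $41.95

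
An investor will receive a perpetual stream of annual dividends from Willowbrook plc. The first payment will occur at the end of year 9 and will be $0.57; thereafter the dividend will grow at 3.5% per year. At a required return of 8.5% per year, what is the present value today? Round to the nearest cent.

Value at end of year 8: C₁ / (r − g) = $0.57 / (0.085 − 0.035) = $11.4000
Discount to today: PV = $11.4000 / (1 + 0.085)^8 = $11.4000 / 1.920604 = $5.94

$5.94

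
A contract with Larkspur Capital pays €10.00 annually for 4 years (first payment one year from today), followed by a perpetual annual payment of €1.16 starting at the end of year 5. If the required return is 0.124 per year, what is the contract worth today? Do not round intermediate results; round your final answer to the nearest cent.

€35.98

PV of 4-year annuity: €10.00 × [1 − (1+0.124)^−4] / 0.124 = 30.11938
Perpetuity value at year 4: €1.16 / 0.124 = 9.35484
PV of perpetuity: 9.35484 / (1+0.124)^4 = 5.86099
Total PV = 30.11938 + 5.86099 = 35.98037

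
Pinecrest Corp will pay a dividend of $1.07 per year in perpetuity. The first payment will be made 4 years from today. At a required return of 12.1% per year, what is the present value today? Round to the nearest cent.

Value at end of year 3: C / r = $1.07 / 0.121 = $8.8430
Discount to today: PV = $8.8430 / (1 + 0.121)^3 = $8.8430 / 1.408695 = $6.28

$6.28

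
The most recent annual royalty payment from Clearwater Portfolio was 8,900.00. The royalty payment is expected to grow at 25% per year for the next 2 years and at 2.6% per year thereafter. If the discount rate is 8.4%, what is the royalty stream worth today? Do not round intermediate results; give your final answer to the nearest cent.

D_1 = 11125.00000
D_2 = 13906.25000
Terminal value at year 2: TV = D_2×(1+g_2)/(r−g_2) = 14267.81250/0.058 = 245996.76724
P_0 = D_1/(1+r)^1 + D_2/(1+r)^2 + TV/(1+r)^2
    = 10262.91513 + 11834.54235 + 209348.97336 = 231446.43084

231446.43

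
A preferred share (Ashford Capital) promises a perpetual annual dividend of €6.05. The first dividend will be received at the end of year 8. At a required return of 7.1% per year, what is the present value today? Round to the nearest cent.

€52.72

Value at end of year 7: C / r = €6.05 / 0.071 = €85.2113
Discount to today: PV = €85.2113 / (1 + 0.071)^7 = €85.2113 / 1.616316 = €52.72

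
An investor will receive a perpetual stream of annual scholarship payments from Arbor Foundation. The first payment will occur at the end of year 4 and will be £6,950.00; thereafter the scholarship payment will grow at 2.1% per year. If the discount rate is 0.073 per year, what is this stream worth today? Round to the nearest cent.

£108188.80

Value at end of year 3: C₁ / (r − g) = £6,950.00 / (0.073 − 0.021) = £133,653.8462
Discount to today: PV = £133,653.8462 / (1 + 0.073)^3 = £133,653.8462 / 1.235376 = £108,188.80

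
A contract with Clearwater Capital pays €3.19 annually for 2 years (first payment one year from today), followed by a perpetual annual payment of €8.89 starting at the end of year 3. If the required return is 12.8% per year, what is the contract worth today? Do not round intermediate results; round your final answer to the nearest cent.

€59.92

PV of 2-year annuity: €3.19 × [1 − (1+0.128)^−2] / 0.128 = 5.33512
Perpetuity value at year 2: €8.89 / 0.128 = 69.45312
PV of perpetuity: 69.45312 / (1+0.128)^2 = 54.58503
Total PV = 5.33512 + 54.58503 = 59.92015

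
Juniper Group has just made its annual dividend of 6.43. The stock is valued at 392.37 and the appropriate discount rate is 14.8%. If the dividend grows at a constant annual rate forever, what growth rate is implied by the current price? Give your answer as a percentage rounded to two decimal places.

12.95%

P = D₀(1+g)/(r−g) ⇒ P(r−g) = D₀(1+g) ⇒ g(P+D₀) = P·r − D₀
g = (P·r − D₀)/(P + D₀) = (392.37×0.148 − 6.43) / (392.37 + 6.43) = 0.129490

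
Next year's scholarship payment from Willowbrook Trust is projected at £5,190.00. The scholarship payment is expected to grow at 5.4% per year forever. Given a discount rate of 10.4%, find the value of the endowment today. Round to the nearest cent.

£103800.00

Growing perpetuity: P = D₁ / (r − g) = £5,190.0000 / (0.104 − 0.054) = £103,800.00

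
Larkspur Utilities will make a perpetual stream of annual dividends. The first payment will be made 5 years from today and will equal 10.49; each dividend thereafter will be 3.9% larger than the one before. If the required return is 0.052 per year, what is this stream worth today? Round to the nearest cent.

Value at end of year 4: C₁ / (r − g) = 10.49 / (0.052 − 0.039) = 806.9231
Discount to today: PV = 806.9231 / (1 + 0.052)^4 = 806.9231 / 1.224794 = 658.82

658.82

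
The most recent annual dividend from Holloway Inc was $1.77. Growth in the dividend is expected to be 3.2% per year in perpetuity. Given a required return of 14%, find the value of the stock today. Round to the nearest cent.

$16.91

D₁ = D₀ × (1 + g) = $1.77 × 1.032 = $1.8266
Growing perpetuity: P = D₁ / (r − g) = $1.8266 / (0.14 − 0.032) = $16.91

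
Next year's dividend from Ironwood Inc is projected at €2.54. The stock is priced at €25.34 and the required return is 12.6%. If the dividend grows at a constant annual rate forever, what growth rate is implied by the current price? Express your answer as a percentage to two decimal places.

2.58%

P = D₁/(r−g) ⇒ g = r − D₁/P = 0.126 − €2.54/€25.34 = 0.025763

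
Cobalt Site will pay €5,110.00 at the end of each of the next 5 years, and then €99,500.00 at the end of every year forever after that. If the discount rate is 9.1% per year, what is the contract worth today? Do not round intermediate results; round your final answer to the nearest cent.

€727213.06

PV of 5-year annuity: €5,110.00 × [1 − (1+0.091)^−5] / 0.091 = 19824.65281
Perpetuity value at year 5: €99,500.00 / 0.091 = 1093406.59341
PV of perpetuity: 1093406.59341 / (1+0.091)^5 = 707388.40270
Total PV = 19824.65281 + 707388.40270 = 727213.05551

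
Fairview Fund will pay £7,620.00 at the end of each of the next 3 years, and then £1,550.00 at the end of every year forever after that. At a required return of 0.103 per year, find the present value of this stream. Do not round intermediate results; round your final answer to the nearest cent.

PV of 3-year annuity: £7,620.00 × [1 − (1+0.103)^−3] / 0.103 = 18850.17417
Perpetuity value at year 3: £1,550.00 / 0.103 = 15048.54369
PV of perpetuity: 15048.54369 / (1+0.103)^3 = 11214.19068
Total PV = 18850.17417 + 11214.19068 = 30064.36485

£30064.36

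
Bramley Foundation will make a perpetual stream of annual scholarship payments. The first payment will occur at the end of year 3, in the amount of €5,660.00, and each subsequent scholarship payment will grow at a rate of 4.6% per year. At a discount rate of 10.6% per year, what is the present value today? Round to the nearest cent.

Value at end of year 2: C₁ / (r − g) = €5,660.00 / (0.106 − 0.046) = €94,333.3333
Discount to today: PV = €94,333.3333 / (1 + 0.106)^2 = €94,333.3333 / 1.223236 = €77,117.85

€77117.85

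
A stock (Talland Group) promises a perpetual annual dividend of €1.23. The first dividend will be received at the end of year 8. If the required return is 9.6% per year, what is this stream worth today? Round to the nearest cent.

Value at end of year 7: C / r = €1.23 / 0.096 = €12.8125
Discount to today: PV = €12.8125 / (1 + 0.096)^7 = €12.8125 / 1.899651 = €6.74

€6.74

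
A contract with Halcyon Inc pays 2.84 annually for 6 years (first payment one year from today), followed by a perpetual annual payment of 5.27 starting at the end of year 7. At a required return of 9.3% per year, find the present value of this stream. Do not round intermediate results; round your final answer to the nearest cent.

PV of 6-year annuity: 2.84 × [1 − (1+0.093)^−6] / 0.093 = 12.62686
Perpetuity value at year 6: 5.27 / 0.093 = 56.66667
PV of perpetuity: 56.66667 / (1+0.093)^6 = 33.23584
Total PV = 12.62686 + 33.23584 = 45.86270

45.86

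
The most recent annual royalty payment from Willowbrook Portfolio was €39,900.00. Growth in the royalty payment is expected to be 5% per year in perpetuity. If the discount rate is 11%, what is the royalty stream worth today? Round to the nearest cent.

D₁ = D₀ × (1 + g) = €39,900.00 × 1.05 = €41,895.0000
Growing perpetuity: P = D₁ / (r − g) = €41,895.0000 / (0.11 − 0.05) = €698,250.00

€698250.00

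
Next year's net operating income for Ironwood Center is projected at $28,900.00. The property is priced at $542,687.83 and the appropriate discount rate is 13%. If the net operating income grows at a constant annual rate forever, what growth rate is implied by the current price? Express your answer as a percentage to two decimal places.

7.67%

P = D₁/(r−g) ⇒ g = r − D₁/P = 0.13 − $28,900.00/$542,687.83 = 0.076747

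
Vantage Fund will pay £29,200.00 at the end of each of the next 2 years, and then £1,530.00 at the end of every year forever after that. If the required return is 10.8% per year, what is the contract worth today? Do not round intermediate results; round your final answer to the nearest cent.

PV of 2-year annuity: £29,200.00 × [1 − (1+0.108)^−2] / 0.108 = 50138.80019
Perpetuity value at year 2: £1,530.00 / 0.108 = 14166.66667
PV of perpetuity: 14166.66667 / (1+0.108)^2 = 11539.53090
Total PV = 50138.80019 + 11539.53090 = 61678.33110

£61678.33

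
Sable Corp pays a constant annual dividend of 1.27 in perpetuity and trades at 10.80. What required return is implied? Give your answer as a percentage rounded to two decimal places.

11.76%

P = C/r ⇒ r = C/P = 1.27/10.80 = 0.117593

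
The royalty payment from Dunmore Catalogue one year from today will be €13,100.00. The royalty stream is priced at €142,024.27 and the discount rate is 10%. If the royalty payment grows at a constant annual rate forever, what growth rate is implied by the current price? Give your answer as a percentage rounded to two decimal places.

0.78%

P = D₁/(r−g) ⇒ g = r − D₁/P = 0.1 − €13,100.00/€142,024.27 = 0.007762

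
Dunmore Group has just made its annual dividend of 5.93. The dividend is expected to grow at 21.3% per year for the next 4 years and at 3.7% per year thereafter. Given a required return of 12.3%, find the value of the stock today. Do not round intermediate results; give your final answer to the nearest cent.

D_1 = 7.19309
D_2 = 8.72522
D_3 = 10.58369
D_4 = 12.83802
Terminal value at year 4: TV = D_4×(1+g_2)/(r−g_2) = 13.31302/0.086 = 154.80258
P_0 = D_1/(1+r)^1 + D_2/(1+r)^2 + D_3/(1+r)^3 + D_4/(1+r)^4 + TV/(1+r)^4
    = 6.40524 + 6.91858 + 7.47305 + 8.07196 + 97.33279 = 126.20162

126.20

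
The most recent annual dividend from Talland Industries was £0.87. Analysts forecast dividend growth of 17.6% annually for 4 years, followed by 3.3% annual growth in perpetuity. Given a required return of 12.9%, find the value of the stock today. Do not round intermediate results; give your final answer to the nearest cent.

£14.88

D_1 = 1.02312
D_2 = 1.20319
D_3 = 1.41495
D_4 = 1.66398
Terminal value at year 4: TV = D_4×(1+g_2)/(r−g_2) = 1.71889/0.096 = 17.90514
P_0 = D_1/(1+r)^1 + D_2/(1+r)^2 + D_3/(1+r)^3 + D_4/(1+r)^4 + TV/(1+r)^4
    = 0.90622 + 0.94394 + 0.98324 + 1.02417 + 11.02051 = 14.87809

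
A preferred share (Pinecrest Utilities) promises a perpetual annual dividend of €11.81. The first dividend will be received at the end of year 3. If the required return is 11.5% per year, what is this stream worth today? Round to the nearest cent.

€82.60

Value at end of year 2: C / r = €11.81 / 0.115 = €102.6957
Discount to today: PV = €102.6957 / (1 + 0.115)^2 = €102.6957 / 1.243225 = €82.60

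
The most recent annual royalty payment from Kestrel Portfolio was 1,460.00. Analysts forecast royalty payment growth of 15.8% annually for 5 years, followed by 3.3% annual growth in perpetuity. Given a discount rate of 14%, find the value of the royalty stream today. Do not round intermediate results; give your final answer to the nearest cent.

22896.77

D_1 = 1690.68000
D_2 = 1957.80744
D_3 = 2267.14102
D_4 = 2625.34930
D_5 = 3040.15448
Terminal value at year 5: TV = D_5×(1+g_2)/(r−g_2) = 3140.47958/0.107 = 29350.27647
P_0 = D_1/(1+r)^1 + D_2/(1+r)^2 + D_3/(1+r)^3 + D_4/(1+r)^4 + D_5/(1+r)^5 + TV/(1+r)^5
    = 1483.05263 + 1506.46925 + 1530.25561 + 1554.41754 + 1578.96097 + 15243.61389 = 22896.76990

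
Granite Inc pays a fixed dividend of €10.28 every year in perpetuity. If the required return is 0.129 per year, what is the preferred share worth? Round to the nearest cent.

€79.69

Level perpetuity: PV = C / r = €10.28 / 0.129 = €79.69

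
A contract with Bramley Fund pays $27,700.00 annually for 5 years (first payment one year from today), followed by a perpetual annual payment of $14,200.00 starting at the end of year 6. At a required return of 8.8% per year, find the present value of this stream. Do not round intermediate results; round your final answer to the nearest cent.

$214147.56

PV of 5-year annuity: $27,700.00 × [1 − (1+0.088)^−5] / 0.088 = 108304.78946
Perpetuity value at year 5: $14,200.00 / 0.088 = 161363.63636
PV of perpetuity: 161363.63636 / (1+0.088)^5 = 105842.76957
Total PV = 108304.78946 + 105842.76957 = 214147.55902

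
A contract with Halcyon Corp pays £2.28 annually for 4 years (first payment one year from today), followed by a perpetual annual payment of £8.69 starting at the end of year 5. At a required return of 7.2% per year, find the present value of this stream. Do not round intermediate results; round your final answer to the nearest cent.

PV of 4-year annuity: £2.28 × [1 − (1+0.072)^−4] / 0.072 = 7.68810
Perpetuity value at year 4: £8.69 / 0.072 = 120.69444
PV of perpetuity: 120.69444 / (1+0.072)^4 = 91.39199
Total PV = 7.68810 + 91.39199 = 99.08009

£99.08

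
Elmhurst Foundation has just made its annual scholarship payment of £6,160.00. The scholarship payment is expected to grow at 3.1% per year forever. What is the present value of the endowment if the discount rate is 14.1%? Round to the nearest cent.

£57736.00

D₁ = D₀ × (1 + g) = £6,160.00 × 1.031 = £6,350.9600
Growing perpetuity: P = D₁ / (r − g) = £6,350.9600 / (0.141 − 0.031) = £57,736.00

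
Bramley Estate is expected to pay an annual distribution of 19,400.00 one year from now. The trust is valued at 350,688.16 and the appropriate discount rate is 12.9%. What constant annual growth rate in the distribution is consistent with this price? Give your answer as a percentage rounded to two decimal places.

P = D₁/(r−g) ⇒ g = r − D₁/P = 0.129 − 19,400.00/350,688.16 = 0.073680

7.37%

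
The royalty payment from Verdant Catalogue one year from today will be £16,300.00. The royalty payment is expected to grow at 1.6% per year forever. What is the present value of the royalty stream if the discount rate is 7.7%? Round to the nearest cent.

£267213.11

Growing perpetuity: P = D₁ / (r − g) = £16,300.0000 / (0.077 − 0.016) = £267,213.11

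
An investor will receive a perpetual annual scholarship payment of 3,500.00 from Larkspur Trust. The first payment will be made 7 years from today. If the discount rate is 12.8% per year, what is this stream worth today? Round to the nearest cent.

Value at end of year 6: C / r = 3,500.00 / 0.128 = 27,343.7500
Discount to today: PV = 27,343.7500 / (1 + 0.128)^6 = 27,343.7500 / 2.059940 = 13,274.05

13274.05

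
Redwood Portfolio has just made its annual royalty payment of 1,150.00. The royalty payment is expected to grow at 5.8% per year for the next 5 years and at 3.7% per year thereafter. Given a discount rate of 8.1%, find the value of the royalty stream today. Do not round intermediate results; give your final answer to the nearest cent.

D_1 = 1216.70000
D_2 = 1287.26860
D_3 = 1361.93018
D_4 = 1440.92213
D_5 = 1524.49561
Terminal value at year 5: TV = D_5×(1+g_2)/(r−g_2) = 1580.90195/0.044 = 35929.58978
P_0 = D_1/(1+r)^1 + D_2/(1+r)^2 + D_3/(1+r)^3 + D_4/(1+r)^4 + D_5/(1+r)^5 + TV/(1+r)^5
    = 1125.53191 + 1101.58443 + 1078.14646 + 1055.20717 + 1032.75596 + 24340.18019 = 29733.40613

29733.41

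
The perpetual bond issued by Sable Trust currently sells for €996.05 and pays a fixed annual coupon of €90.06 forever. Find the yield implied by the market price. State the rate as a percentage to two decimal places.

9.04%

P = C/r ⇒ r = C/P = €90.06/€996.05 = 0.090417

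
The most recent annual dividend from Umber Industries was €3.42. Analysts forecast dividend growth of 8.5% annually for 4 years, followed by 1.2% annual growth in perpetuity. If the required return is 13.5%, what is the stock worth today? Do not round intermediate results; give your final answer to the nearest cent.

D_1 = 3.71070
D_2 = 4.02611
D_3 = 4.36833
D_4 = 4.73964
Terminal value at year 4: TV = D_4×(1+g_2)/(r−g_2) = 4.79651/0.123 = 38.99604
P_0 = D_1/(1+r)^1 + D_2/(1+r)^2 + D_3/(1+r)^3 + D_4/(1+r)^4 + TV/(1+r)^4
    = 3.26934 + 3.12532 + 2.98764 + 2.85602 + 23.49833 = 35.73664

€35.74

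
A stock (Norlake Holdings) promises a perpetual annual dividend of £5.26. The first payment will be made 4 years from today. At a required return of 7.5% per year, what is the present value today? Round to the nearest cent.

£56.45

Value at end of year 3: C / r = £5.26 / 0.075 = £70.1333
Discount to today: PV = £70.1333 / (1 + 0.075)^3 = £70.1333 / 1.242297 = £56.45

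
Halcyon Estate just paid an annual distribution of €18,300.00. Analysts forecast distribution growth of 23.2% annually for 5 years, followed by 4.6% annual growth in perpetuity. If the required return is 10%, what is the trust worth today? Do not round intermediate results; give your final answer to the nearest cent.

D_1 = 22545.60000
D_2 = 27776.17920
D_3 = 34220.25277
D_4 = 42159.35142
D_5 = 51940.32095
Terminal value at year 5: TV = D_5×(1+g_2)/(r−g_2) = 54329.57571/0.054 = 1006103.25390
P_0 = D_1/(1+r)^1 + D_2/(1+r)^2 + D_3/(1+r)^3 + D_4/(1+r)^4 + D_5/(1+r)^5 + TV/(1+r)^5
    = 20496.00000 + 22955.52000 + 25710.18240 + 28795.40429 + 32250.85280 + 624710.96355 = 754918.92304

€754918.92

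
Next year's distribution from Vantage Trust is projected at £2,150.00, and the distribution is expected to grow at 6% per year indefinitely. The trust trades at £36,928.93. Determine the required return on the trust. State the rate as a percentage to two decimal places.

P = D₁/(r − g) ⇒ r = D₁/P + g = £2,150.0000/£36,928.93 + 0.06 = 0.058220 + 0.06 = 0.118220

11.82%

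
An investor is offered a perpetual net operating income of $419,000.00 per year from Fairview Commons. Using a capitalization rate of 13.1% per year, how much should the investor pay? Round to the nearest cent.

Level perpetuity: PV = C / r = $419,000.00 / 0.131 = $3,198,473.28

$3198473.28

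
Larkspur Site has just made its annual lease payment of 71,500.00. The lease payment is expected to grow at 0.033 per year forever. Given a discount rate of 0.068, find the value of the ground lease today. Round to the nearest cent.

D₁ = D₀ × (1 + g) = 71,500.00 × 1.033 = 73,859.5000
Growing perpetuity: P = D₁ / (r − g) = 73,859.5000 / (0.068 − 0.033) = 2,110,271.43

2110271.43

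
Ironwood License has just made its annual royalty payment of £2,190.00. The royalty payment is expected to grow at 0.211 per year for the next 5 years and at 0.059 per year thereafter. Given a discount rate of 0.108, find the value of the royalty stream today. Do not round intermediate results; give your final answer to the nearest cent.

D_1 = 2652.09000
D_2 = 3211.68099
D_3 = 3889.34568
D_4 = 4709.99762
D_5 = 5703.80711
Terminal value at year 5: TV = D_5×(1+g_2)/(r−g_2) = 6040.33173/0.049 = 123272.07621
P_0 = D_1/(1+r)^1 + D_2/(1+r)^2 + D_3/(1+r)^3 + D_4/(1+r)^4 + D_5/(1+r)^5 + TV/(1+r)^5
    = 2393.58303 + 2616.09120 + 2859.28380 + 3125.08364 + 3415.59232 + 73818.61773 = 88228.25173

£88228.25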